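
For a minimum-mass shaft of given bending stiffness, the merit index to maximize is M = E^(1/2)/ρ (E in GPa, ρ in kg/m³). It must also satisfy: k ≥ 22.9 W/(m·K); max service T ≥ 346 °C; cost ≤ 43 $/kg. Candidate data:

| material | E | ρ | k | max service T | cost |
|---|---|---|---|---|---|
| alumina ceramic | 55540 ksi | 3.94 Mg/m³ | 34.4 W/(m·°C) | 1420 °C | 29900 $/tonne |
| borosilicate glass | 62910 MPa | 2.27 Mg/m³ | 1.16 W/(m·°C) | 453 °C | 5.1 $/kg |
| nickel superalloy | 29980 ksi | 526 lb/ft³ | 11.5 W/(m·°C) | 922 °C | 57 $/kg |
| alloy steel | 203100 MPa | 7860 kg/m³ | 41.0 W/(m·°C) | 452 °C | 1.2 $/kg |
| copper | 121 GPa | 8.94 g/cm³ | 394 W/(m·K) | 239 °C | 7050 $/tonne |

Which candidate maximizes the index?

alumina ceramic

Screen on constraints: k ≥ 22.9 W/(m·K); max service T ≥ 346 °C; cost ≤ 43 $/kg. Survivors: alumina ceramic, alloy steel.
In SI units:
  alumina ceramic: E = 382.9 GPa, ρ = 3940 kg/m³
  alloy steel: E = 203.1 GPa, ρ = 7860 kg/m³
  alumina ceramic: M = 4.97×10⁻³
  alloy steel: M = 1.81×10⁻³
Alumina ceramic has the largest M.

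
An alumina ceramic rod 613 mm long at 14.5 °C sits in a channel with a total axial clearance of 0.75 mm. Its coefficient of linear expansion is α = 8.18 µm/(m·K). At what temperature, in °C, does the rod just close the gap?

164 °C

α·L₀·ΔT = 0.75 mm ⇒ ΔT = 0.75 / (8.18×10⁻⁶ × 613.0) = 149.6 K.
T = 14.5 + 149.6 = 164.1 °C.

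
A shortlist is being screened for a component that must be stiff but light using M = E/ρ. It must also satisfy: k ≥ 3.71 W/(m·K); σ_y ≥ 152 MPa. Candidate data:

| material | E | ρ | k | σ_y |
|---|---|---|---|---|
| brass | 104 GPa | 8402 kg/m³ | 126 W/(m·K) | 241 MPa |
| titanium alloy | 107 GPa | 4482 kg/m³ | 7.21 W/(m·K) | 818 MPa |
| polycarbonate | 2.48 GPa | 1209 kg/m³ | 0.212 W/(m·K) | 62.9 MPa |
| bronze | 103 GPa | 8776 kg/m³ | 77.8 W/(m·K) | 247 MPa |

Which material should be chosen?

Screen on constraints: k ≥ 3.71 W/(m·K); σ_y ≥ 152 MPa. Survivors: brass, titanium alloy, bronze.
Per-candidate index values:
  titanium alloy: M = 23.9 MN·m/kg
  brass: M = 12.4 MN·m/kg
  bronze: M = 11.7 MN·m/kg
The maximum is for titanium alloy.

titanium alloy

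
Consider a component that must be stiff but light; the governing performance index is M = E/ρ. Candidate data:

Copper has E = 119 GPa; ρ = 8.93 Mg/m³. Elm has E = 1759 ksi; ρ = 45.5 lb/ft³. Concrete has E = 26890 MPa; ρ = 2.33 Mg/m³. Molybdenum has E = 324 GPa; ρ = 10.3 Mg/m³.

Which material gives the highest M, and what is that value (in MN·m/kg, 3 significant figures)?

In SI units:
  copper: E = 119.0 GPa, ρ = 8930 kg/m³
  elm: E = 12.13 GPa, ρ = 728.8 kg/m³
  concrete: E = 26.89 GPa, ρ = 2330 kg/m³
  molybdenum: E = 324.0 GPa, ρ = 10300 kg/m³
  molybdenum: M = 31.5 MN·m/kg
  elm: M = 16.6 MN·m/kg
  copper: M = 13.3 MN·m/kg
  concrete: M = 11.5 MN·m/kg
Molybdenum ranks first.

molybdenum, M = 31.5 MN·m/kg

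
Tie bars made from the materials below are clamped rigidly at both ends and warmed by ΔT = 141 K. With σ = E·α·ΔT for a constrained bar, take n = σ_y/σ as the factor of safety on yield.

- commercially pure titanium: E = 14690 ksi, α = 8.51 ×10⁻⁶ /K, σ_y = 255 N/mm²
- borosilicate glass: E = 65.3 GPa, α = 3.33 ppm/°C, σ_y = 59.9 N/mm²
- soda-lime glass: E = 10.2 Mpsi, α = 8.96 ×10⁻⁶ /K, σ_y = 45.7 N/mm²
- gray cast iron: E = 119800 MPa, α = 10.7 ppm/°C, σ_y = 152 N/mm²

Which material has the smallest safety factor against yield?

Converting E to GPa, α to ×10⁻⁶/K, σ_y to MPa, then σ and n for each:
  commercially pure titanium: E = 101.3, α = 8.51, σ_y = 255.0 → σ = 122 MPa, n = 2.10
  borosilicate glass: E = 65.30, α = 3.33, σ_y = 59.90 → σ = 30.7 MPa, n = 1.95
  soda-lime glass: E = 70.33, α = 8.96, σ_y = 45.70 → σ = 88.8 MPa, n = 0.514
  gray cast iron: E = 119.8, α = 10.7, σ_y = 152.0 → σ = 181 MPa, n = 0.841
Soda-lime glass has the lowest safety factor, n = 0.514.

soda-lime glass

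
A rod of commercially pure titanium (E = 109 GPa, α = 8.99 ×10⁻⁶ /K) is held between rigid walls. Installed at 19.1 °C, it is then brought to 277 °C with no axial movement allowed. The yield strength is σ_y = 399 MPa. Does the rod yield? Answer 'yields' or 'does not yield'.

does not yield

ΔT = 257.9 K. Constrained thermal stress σ = E·α·ΔT = 109.0×10³ MPa × 8.99×10⁻⁶ × 257.9 = 253 MPa (compressive).
Compare to σ_y = 399 MPa: σ < σ_y, so it does not yield.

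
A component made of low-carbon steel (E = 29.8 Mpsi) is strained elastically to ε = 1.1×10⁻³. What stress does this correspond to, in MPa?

226 MPa

E = 29.8 Mpsi = 205.5 GPa.
σ = E·ε = 205500 MPa × 1.1×10⁻³ = 226 MPa.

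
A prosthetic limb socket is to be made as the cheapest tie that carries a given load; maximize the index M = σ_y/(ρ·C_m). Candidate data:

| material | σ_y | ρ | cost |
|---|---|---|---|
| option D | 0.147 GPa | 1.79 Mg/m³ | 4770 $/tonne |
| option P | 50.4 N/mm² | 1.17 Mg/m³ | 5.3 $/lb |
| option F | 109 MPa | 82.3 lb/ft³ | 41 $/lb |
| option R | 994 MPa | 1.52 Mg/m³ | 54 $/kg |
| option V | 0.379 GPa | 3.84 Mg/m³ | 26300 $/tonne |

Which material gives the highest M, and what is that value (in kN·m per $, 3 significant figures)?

Convert each candidate to consistent units, then evaluate M:
  option D: σ_y = 147.0 MPa, ρ = 1790 kg/m³, cost = 4.770 $/kg
  option P: σ_y = 50.40 MPa, ρ = 1170 kg/m³, cost = 11.68 $/kg
  option F: σ_y = 109.0 MPa, ρ = 1318 kg/m³, cost = 90.39 $/kg
  option R: σ_y = 994.0 MPa, ρ = 1520 kg/m³, cost = 54.00 $/kg
  option V: σ_y = 379.0 MPa, ρ = 3840 kg/m³, cost = 26.30 $/kg
  option D: M = 17.2 kN·m per $
  option R: M = 12.1 kN·m per $
  option V: M = 3.75 kN·m per $
  option P: M = 3.69 kN·m per $
  option F: M = 0.915 kN·m per $
The maximum is for option D.

option D, M = 17.2 kN·m per $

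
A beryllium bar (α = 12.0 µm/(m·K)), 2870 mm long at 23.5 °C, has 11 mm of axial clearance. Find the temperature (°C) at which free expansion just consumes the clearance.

343 °C

α·L₀·ΔT = 11.0 mm ⇒ ΔT = 11.0 / (12.0×10⁻⁶ × 2870.0) = 319.4 K.
T = 23.5 + 319.4 = 342.9 °C.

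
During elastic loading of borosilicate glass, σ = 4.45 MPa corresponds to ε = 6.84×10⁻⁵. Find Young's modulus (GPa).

65.1 GPa

E = σ/ε = 4.45 MPa / 6.84×10⁻⁵ = 65060 MPa = 65.1 GPa.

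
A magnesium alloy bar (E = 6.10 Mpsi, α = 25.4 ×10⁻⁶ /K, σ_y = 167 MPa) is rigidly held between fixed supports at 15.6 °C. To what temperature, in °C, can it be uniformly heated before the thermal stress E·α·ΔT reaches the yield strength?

172 °C

E = 6.10 Mpsi = 42.06 GPa.
E·α·ΔT = 167.0 MPa ⇒ ΔT = 167.0 / (42.06×10³ × 25.4×10⁻⁶) = 156.3 K.
T = 15.6 + 156.3 = 171.9 °C.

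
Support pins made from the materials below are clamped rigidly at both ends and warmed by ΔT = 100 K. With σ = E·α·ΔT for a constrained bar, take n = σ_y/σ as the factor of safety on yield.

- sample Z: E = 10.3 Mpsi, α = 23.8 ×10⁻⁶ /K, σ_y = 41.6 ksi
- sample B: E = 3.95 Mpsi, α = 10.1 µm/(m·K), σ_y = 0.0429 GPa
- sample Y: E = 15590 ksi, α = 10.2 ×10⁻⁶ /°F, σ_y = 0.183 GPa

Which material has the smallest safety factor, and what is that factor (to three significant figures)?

Per material, after unit conversion:
  sample Z: E = 71.02, α = 23.8, σ_y = 286.8 → σ = 169 MPa, n = 1.70
  sample B: E = 27.23, α = 10.1, σ_y = 42.90 → σ = 27.5 MPa, n = 1.56
  sample Y: E = 107.5, α = 18.4, σ_y = 183.0 → σ = 197 MPa, n = 0.927
Sample Y has the lowest safety factor, n = 0.927.

sample Y, n = 0.927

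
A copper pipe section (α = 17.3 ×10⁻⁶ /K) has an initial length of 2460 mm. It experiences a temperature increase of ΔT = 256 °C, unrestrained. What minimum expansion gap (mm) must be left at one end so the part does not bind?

10.9 mm

ΔL = α·L₀·ΔT = 17.3×10⁻⁶ × 2460 mm × 256.0 K = 10.9 mm.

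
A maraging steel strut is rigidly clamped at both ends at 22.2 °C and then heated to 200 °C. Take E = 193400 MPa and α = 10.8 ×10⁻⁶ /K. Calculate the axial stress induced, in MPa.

E = 193400 MPa = 193.4 GPa.
ΔT = 177.8 K. Constrained thermal stress σ = E·α·ΔT = 193.4×10³ MPa × 10.8×10⁻⁶ × 177.8 = 371 MPa (compressive).

371 MPa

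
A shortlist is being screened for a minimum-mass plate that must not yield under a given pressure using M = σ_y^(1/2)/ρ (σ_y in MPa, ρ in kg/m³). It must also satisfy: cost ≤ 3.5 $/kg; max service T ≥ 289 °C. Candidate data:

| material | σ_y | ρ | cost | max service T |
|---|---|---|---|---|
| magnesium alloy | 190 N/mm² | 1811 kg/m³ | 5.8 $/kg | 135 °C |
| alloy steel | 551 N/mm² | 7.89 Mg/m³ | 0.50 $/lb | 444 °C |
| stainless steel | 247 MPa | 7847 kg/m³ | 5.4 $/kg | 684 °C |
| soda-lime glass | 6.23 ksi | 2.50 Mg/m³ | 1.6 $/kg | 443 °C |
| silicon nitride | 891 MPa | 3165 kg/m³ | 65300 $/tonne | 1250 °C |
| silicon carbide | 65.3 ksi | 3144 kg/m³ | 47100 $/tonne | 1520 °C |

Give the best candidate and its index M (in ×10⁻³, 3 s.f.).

alloy steel, M = 2.98×10⁻³

Screen on constraints: cost ≤ 3.5 $/kg; max service T ≥ 289 °C. Survivors: alloy steel, soda-lime glass.
In SI units:
  alloy steel: σ_y = 551.0 MPa, ρ = 7890 kg/m³
  soda-lime glass: σ_y = 42.95 MPa, ρ = 2500 kg/m³
  alloy steel: M = 2.98×10⁻³
  soda-lime glass: M = 2.62×10⁻³
The maximum is for alloy steel.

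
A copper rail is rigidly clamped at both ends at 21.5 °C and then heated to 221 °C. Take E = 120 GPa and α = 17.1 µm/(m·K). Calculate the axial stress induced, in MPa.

ΔT = 199.5 K. Constrained thermal stress σ = E·α·ΔT = 120.0×10³ MPa × 17.1×10⁻⁶ × 199.5 = 409 MPa (compressive).

409 MPa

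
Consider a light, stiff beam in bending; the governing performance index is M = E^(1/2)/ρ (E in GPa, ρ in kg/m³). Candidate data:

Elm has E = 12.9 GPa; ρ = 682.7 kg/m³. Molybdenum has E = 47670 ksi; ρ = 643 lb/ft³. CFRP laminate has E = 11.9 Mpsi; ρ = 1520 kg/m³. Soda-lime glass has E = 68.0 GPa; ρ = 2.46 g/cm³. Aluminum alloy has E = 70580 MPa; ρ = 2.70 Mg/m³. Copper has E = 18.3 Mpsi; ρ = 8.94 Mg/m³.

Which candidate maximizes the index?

Normalizing units and computing the index:
  elm: E = 12.90 GPa, ρ = 682.7 kg/m³
  molybdenum: E = 328.7 GPa, ρ = 10300 kg/m³
  CFRP laminate: E = 82.05 GPa, ρ = 1520 kg/m³
  soda-lime glass: E = 68.00 GPa, ρ = 2460 kg/m³
  aluminum alloy: E = 70.58 GPa, ρ = 2700 kg/m³
  copper: E = 126.2 GPa, ρ = 8940 kg/m³
  CFRP laminate: M = 5.96×10⁻³
  elm: M = 5.26×10⁻³
  soda-lime glass: M = 3.35×10⁻³
  aluminum alloy: M = 3.11×10⁻³
  molybdenum: M = 1.76×10⁻³
  copper: M = 1.26×10⁻³
CFRP laminate has the largest M.

CFRP laminate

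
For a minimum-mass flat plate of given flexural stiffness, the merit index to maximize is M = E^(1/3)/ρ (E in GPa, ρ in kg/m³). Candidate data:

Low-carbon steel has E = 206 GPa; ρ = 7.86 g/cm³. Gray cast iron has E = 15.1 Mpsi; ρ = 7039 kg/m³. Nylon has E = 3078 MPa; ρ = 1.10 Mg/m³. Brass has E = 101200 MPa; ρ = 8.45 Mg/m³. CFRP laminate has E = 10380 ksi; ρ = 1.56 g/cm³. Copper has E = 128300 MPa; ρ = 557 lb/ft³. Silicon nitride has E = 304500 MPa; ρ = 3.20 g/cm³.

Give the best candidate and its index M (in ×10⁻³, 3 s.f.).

CFRP laminate, M = 2.66×10⁻³

Normalizing units and computing the index:
  low-carbon steel: E = 206.0 GPa, ρ = 7860 kg/m³
  gray cast iron: E = 104.1 GPa, ρ = 7039 kg/m³
  nylon: E = 3.078 GPa, ρ = 1100 kg/m³
  brass: E = 101.2 GPa, ρ = 8450 kg/m³
  CFRP laminate: E = 71.57 GPa, ρ = 1560 kg/m³
  copper: E = 128.3 GPa, ρ = 8922 kg/m³
  silicon nitride: E = 304.5 GPa, ρ = 3200 kg/m³
  CFRP laminate: M = 2.66×10⁻³
  silicon nitride: M = 2.10×10⁻³
  nylon: M = 1.32×10⁻³
  low-carbon steel: M = 0.751×10⁻³
  gray cast iron: M = 0.668×10⁻³
  copper: M = 0.565×10⁻³
  brass: M = 0.551×10⁻³
CFRP laminate ranks first.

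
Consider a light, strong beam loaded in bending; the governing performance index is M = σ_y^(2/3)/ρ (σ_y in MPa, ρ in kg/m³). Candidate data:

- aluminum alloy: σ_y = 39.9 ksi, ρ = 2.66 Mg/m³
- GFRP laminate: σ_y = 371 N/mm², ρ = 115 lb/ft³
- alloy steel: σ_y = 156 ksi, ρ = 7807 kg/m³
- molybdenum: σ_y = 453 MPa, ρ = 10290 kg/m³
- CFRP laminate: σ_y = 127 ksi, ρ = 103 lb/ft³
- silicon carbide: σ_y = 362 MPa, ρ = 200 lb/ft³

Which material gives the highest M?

Convert each candidate to consistent units, then evaluate M:
  aluminum alloy: σ_y = 275.1 MPa, ρ = 2660 kg/m³
  GFRP laminate: σ_y = 371.0 MPa, ρ = 1842 kg/m³
  alloy steel: σ_y = 1076 MPa, ρ = 7807 kg/m³
  molybdenum: σ_y = 453.0 MPa, ρ = 10290 kg/m³
  CFRP laminate: σ_y = 875.6 MPa, ρ = 1650 kg/m³
  silicon carbide: σ_y = 362.0 MPa, ρ = 3204 kg/m³
  CFRP laminate: M = 55.5×10⁻³
  GFRP laminate: M = 28.0×10⁻³
  aluminum alloy: M = 15.9×10⁻³
  silicon carbide: M = 15.9×10⁻³
  alloy steel: M = 13.4×10⁻³
  molybdenum: M = 5.73×10⁻³
CFRP laminate has the largest M.

CFRP laminate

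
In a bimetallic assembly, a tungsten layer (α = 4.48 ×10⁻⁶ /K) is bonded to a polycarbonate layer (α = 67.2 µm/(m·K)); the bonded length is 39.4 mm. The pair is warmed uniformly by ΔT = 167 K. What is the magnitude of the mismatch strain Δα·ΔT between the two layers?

0.0105

Δα = |4.48 − 67.2|×10⁻⁶/K = 62.7×10⁻⁶/K.
Mismatch strain = Δα·ΔT = 62.7×10⁻⁶ × 167.0 = 0.0105.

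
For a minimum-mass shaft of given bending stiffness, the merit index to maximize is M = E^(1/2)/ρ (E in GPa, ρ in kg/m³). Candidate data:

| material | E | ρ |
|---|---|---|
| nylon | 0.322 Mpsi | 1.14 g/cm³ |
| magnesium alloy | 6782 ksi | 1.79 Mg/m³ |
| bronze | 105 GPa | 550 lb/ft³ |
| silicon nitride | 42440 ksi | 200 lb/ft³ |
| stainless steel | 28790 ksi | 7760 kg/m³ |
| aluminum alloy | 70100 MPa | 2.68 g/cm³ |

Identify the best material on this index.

silicon nitride

Normalizing units and computing the index:
  nylon: E = 2.220 GPa, ρ = 1140 kg/m³
  magnesium alloy: E = 46.76 GPa, ρ = 1790 kg/m³
  bronze: E = 105.0 GPa, ρ = 8810 kg/m³
  silicon nitride: E = 292.6 GPa, ρ = 3204 kg/m³
  stainless steel: E = 198.5 GPa, ρ = 7760 kg/m³
  aluminum alloy: E = 70.10 GPa, ρ = 2680 kg/m³
  silicon nitride: M = 5.34×10⁻³
  magnesium alloy: M = 3.82×10⁻³
  aluminum alloy: M = 3.12×10⁻³
  stainless steel: M = 1.82×10⁻³
  nylon: M = 1.31×10⁻³
  bronze: M = 1.16×10⁻³
Silicon nitride ranks first.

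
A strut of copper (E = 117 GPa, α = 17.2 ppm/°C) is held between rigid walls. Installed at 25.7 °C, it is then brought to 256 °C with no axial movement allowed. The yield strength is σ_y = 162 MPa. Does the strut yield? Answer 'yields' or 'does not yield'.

yields

ΔT = 230.3 K. Constrained thermal stress σ = E·α·ΔT = 117.0×10³ MPa × 17.2×10⁻⁶ × 230.3 = 463 MPa (compressive).
Compare to σ_y = 162 MPa: σ ≥ σ_y, so it yields.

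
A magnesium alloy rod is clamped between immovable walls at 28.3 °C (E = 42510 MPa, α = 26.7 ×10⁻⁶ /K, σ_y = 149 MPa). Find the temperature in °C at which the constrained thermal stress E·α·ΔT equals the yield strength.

160 °C

E = 42510 MPa = 42.51 GPa.
E·α·ΔT = 149.0 MPa ⇒ ΔT = 149.0 / (42.51×10³ × 26.7×10⁻⁶) = 131.3 K.
T = 28.3 + 131.3 = 159.6 °C.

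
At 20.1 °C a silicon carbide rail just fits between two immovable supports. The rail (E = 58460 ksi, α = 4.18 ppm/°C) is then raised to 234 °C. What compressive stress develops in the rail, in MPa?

360 MPa

E = 58460 ksi = 403.1 GPa.
ΔT = 213.9 K. Constrained thermal stress σ = E·α·ΔT = 403.1×10³ MPa × 4.18×10⁻⁶ × 213.9 = 360 MPa (compressive).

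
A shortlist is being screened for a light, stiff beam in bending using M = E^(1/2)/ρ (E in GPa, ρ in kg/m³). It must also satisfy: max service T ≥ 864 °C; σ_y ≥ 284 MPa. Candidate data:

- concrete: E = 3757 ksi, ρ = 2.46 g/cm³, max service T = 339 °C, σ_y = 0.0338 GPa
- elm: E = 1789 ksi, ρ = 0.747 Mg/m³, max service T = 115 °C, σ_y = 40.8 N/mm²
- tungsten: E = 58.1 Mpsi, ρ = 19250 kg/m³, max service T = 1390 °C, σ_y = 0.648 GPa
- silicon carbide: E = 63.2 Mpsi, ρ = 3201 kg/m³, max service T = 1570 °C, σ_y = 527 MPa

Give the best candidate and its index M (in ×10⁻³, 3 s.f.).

silicon carbide, M = 6.52×10⁻³

Screen on constraints: max service T ≥ 864 °C; σ_y ≥ 284 MPa. Survivors: tungsten, silicon carbide.
Convert each candidate to consistent units, then evaluate M:
  tungsten: E = 400.6 GPa, ρ = 19250 kg/m³
  silicon carbide: E = 435.7 GPa, ρ = 3201 kg/m³
  silicon carbide: M = 6.52×10⁻³
  tungsten: M = 1.04×10⁻³
The maximum is for silicon carbide.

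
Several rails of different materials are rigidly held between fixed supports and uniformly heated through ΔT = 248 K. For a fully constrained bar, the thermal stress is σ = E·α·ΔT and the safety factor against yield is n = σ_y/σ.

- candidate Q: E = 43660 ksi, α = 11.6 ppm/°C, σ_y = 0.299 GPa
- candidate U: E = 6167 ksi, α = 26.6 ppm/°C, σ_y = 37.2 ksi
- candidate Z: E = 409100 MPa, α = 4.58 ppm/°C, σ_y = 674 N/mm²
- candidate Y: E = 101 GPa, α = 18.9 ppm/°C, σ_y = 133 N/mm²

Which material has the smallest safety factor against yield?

Per material, after unit conversion:
  candidate Q: E = 301.0, α = 11.6, σ_y = 299.0 → σ = 866 MPa, n = 0.345
  candidate U: E = 42.52, α = 26.6, σ_y = 256.5 → σ = 280 MPa, n = 0.914
  candidate Z: E = 409.1, α = 4.58, σ_y = 674.0 → σ = 465 MPa, n = 1.45
  candidate Y: E = 101.0, α = 18.9, σ_y = 133.0 → σ = 473 MPa, n = 0.281
Candidate Y has the lowest safety factor, n = 0.281.

candidate Y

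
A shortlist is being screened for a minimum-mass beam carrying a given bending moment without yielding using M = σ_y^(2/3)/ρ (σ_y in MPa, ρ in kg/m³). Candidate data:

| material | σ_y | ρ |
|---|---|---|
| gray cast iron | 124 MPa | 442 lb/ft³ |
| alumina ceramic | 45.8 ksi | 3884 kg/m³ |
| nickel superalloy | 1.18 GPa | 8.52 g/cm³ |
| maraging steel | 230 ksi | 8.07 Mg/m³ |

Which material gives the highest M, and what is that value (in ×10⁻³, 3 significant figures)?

In SI units:
  gray cast iron: σ_y = 124.0 MPa, ρ = 7080 kg/m³
  alumina ceramic: σ_y = 315.8 MPa, ρ = 3884 kg/m³
  nickel superalloy: σ_y = 1180 MPa, ρ = 8520 kg/m³
  maraging steel: σ_y = 1586 MPa, ρ = 8070 kg/m³
  maraging steel: M = 16.9×10⁻³
  nickel superalloy: M = 13.1×10⁻³
  alumina ceramic: M = 11.9×10⁻³
  gray cast iron: M = 3.51×10⁻³
Maraging steel has the largest M.

maraging steel, M = 16.9×10⁻³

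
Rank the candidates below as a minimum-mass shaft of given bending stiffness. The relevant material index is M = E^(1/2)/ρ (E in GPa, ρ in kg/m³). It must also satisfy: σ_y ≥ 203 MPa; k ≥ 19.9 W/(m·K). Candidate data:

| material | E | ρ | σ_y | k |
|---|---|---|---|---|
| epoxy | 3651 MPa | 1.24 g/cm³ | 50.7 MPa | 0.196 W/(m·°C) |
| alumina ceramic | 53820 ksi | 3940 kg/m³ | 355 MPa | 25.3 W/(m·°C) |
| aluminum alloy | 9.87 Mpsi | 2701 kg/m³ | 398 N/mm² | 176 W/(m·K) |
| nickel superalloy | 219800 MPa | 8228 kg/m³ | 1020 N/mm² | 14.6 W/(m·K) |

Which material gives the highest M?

Screen on constraints: σ_y ≥ 203 MPa; k ≥ 19.9 W/(m·K). Survivors: alumina ceramic, aluminum alloy.
In SI units:
  alumina ceramic: E = 371.1 GPa, ρ = 3940 kg/m³
  aluminum alloy: E = 68.05 GPa, ρ = 2701 kg/m³
  alumina ceramic: M = 4.89×10⁻³
  aluminum alloy: M = 3.05×10⁻³
Highest index: alumina ceramic.

alumina ceramic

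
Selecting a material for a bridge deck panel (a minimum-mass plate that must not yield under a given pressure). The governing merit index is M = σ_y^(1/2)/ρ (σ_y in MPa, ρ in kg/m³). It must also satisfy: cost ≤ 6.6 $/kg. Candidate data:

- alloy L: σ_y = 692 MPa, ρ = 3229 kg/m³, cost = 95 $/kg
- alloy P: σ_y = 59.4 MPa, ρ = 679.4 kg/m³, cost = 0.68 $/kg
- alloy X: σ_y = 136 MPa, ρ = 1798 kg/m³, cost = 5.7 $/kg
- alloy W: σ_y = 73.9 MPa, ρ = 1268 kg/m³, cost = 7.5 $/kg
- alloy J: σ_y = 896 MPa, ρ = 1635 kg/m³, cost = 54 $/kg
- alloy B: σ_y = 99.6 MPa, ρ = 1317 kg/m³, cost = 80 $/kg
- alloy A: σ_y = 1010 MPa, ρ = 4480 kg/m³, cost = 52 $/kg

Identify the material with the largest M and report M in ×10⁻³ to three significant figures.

alloy P, M = 11.3×10⁻³

Screen on constraints: cost ≤ 6.6 $/kg. Survivors: alloy P, alloy X.
Computing M directly (units already consistent):
  alloy P: M = 11.3×10⁻³
  alloy X: M = 6.49×10⁻³
Highest index: alloy P.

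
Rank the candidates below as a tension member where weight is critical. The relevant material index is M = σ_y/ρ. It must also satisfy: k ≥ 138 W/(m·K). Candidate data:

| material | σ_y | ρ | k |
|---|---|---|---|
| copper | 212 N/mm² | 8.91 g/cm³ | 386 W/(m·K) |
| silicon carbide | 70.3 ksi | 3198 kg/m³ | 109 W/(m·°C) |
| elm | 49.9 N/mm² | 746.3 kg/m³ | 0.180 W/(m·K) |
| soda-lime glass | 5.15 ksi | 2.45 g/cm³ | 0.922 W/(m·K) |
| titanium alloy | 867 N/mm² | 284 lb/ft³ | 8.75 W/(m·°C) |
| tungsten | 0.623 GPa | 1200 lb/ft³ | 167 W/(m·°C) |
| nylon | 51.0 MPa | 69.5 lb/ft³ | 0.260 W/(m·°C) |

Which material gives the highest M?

tungsten

Screen on constraints: k ≥ 138 W/(m·K). Survivors: copper, tungsten.
Putting every candidate on a common basis:
  copper: σ_y = 212.0 MPa, ρ = 8910 kg/m³
  tungsten: σ_y = 623.0 MPa, ρ = 19220 kg/m³
  tungsten: M = 32.4 kN·m/kg
  copper: M = 23.8 kN·m/kg
Highest index: tungsten.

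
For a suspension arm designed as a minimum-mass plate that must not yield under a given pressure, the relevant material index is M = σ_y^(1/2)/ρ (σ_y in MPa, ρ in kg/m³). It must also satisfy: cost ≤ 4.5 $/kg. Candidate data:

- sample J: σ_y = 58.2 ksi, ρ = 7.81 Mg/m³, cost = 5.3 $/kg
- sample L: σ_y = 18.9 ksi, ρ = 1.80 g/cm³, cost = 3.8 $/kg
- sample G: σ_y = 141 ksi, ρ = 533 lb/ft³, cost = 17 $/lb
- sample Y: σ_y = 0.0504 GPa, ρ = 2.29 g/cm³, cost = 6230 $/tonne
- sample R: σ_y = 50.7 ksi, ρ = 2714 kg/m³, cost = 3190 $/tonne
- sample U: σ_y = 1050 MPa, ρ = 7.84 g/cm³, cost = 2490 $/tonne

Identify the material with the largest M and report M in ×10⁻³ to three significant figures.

Screen on constraints: cost ≤ 4.5 $/kg. Survivors: sample L, sample R, sample U.
Putting every candidate on a common basis:
  sample L: σ_y = 130.3 MPa, ρ = 1800 kg/m³
  sample R: σ_y = 349.6 MPa, ρ = 2714 kg/m³
  sample U: σ_y = 1050 MPa, ρ = 7840 kg/m³
  sample R: M = 6.89×10⁻³
  sample L: M = 6.34×10⁻³
  sample U: M = 4.13×10⁻³
Sample R has the largest M.

sample R, M = 6.89×10⁻³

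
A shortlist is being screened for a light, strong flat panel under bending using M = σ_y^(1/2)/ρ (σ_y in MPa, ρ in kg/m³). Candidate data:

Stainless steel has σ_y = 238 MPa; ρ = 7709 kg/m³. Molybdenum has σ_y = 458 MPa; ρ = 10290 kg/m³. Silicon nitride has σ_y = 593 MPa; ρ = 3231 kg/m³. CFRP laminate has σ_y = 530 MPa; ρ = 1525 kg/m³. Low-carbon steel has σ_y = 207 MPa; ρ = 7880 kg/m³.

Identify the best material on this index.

Evaluate M for each candidate:
  CFRP laminate: M = 15.1×10⁻³
  silicon nitride: M = 7.54×10⁻³
  molybdenum: M = 2.08×10⁻³
  stainless steel: M = 2.00×10⁻³
  low-carbon steel: M = 1.83×10⁻³
CFRP laminate has the largest M.

CFRP laminate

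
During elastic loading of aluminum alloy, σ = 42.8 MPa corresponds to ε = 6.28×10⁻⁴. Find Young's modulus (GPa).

E = σ/ε = 42.8 MPa / 6.28×10⁻⁴ = 68150 MPa = 68.2 GPa.

68.2 GPa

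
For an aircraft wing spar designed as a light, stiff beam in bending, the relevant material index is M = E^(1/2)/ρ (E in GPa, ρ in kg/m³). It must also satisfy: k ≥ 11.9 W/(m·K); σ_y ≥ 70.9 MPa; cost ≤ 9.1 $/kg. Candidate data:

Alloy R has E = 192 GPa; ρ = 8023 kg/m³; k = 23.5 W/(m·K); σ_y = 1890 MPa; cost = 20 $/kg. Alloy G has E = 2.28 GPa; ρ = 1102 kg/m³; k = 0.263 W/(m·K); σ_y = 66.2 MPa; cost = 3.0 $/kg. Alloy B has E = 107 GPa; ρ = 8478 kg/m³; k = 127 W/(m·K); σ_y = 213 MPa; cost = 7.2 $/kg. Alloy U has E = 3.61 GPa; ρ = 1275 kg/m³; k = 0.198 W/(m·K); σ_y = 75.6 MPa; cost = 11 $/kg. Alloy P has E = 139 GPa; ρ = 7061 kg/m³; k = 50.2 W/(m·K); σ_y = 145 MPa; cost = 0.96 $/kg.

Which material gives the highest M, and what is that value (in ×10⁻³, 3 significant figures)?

alloy P, M = 1.67×10⁻³

Screen on constraints: k ≥ 11.9 W/(m·K); σ_y ≥ 70.9 MPa; cost ≤ 9.1 $/kg. Survivors: alloy B, alloy P.
Per-candidate index values:
  alloy P: M = 1.67×10⁻³
  alloy B: M = 1.22×10⁻³
The maximum is for alloy P.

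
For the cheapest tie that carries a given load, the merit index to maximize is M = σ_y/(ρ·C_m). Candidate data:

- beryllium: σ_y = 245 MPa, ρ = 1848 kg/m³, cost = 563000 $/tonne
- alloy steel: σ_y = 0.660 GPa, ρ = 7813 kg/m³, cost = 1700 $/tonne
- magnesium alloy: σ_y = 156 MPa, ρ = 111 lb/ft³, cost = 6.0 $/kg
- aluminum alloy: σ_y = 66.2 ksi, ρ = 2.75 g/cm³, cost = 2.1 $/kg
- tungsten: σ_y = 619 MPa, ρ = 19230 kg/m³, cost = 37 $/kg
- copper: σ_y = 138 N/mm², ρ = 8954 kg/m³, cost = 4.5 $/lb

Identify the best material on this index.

aluminum alloy

After converting to SI:
  beryllium: σ_y = 245.0 MPa, ρ = 1848 kg/m³, cost = 563.0 $/kg
  alloy steel: σ_y = 660.0 MPa, ρ = 7813 kg/m³, cost = 1.700 $/kg
  magnesium alloy: σ_y = 156.0 MPa, ρ = 1778 kg/m³, cost = 6.000 $/kg
  aluminum alloy: σ_y = 456.4 MPa, ρ = 2750 kg/m³, cost = 2.100 $/kg
  tungsten: σ_y = 619.0 MPa, ρ = 19230 kg/m³, cost = 37.00 $/kg
  copper: σ_y = 138.0 MPa, ρ = 8954 kg/m³, cost = 9.921 $/kg
  aluminum alloy: M = 79.0 kN·m per $
  alloy steel: M = 49.7 kN·m per $
  magnesium alloy: M = 14.6 kN·m per $
  copper: M = 1.55 kN·m per $
  tungsten: M = 0.870 kN·m per $
  beryllium: M = 0.235 kN·m per $
Highest index: aluminum alloy.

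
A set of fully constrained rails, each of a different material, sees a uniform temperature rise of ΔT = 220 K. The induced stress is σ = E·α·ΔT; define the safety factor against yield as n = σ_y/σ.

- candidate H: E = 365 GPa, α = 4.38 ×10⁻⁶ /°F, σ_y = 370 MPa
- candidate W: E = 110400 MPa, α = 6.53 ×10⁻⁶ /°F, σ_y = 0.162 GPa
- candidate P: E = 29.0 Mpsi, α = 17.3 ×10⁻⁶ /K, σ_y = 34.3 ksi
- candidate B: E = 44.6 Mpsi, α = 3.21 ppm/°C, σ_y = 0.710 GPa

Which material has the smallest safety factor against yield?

In consistent units (E in GPa, α in ×10⁻⁶/K, σ_y in MPa):
  candidate H: E = 365.0, α = 7.88, σ_y = 370.0 → σ = 633 MPa, n = 0.584
  candidate W: E = 110.4, α = 11.8, σ_y = 162.0 → σ = 285 MPa, n = 0.567
  candidate P: E = 199.9, α = 17.3, σ_y = 236.5 → σ = 761 MPa, n = 0.311
  candidate B: E = 307.5, α = 3.21, σ_y = 710.0 → σ = 217 MPa, n = 3.27
Candidate P has the lowest safety factor, n = 0.311.

candidate P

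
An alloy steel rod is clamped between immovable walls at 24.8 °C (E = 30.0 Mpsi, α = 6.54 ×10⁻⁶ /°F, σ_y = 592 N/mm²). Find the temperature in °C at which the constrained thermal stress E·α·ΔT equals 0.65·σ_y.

183 °C

E = 30.0 Mpsi = 206.8 GPa.
α = 6.54×10⁻⁶/°F × 9/5 = 11.8×10⁻⁶/K.
σ_y = 592 N/mm² = 592.0 MPa.
E·α·ΔT = 384.8 MPa ⇒ ΔT = 384.8 / (206.8×10³ × 11.8×10⁻⁶) = 158.0 K.
T = 24.8 + 158.0 = 182.8 °C.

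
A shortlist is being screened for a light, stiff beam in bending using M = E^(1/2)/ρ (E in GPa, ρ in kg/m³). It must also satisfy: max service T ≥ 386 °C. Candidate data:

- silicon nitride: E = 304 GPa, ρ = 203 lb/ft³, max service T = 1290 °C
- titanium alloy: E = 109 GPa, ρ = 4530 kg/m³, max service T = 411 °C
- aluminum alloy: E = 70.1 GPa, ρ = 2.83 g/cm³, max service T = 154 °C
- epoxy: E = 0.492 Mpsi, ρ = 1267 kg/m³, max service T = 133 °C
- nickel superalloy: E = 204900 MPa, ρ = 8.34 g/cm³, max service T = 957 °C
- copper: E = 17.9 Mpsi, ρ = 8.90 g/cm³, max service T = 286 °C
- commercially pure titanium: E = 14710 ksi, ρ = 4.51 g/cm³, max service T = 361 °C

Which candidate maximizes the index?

Screen on constraints: max service T ≥ 386 °C. Survivors: silicon nitride, titanium alloy, nickel superalloy.
Putting every candidate on a common basis:
  silicon nitride: E = 304.0 GPa, ρ = 3252 kg/m³
  titanium alloy: E = 109.0 GPa, ρ = 4530 kg/m³
  nickel superalloy: E = 204.9 GPa, ρ = 8340 kg/m³
  silicon nitride: M = 5.36×10⁻³
  titanium alloy: M = 2.30×10⁻³
  nickel superalloy: M = 1.72×10⁻³
Silicon nitride ranks first.

silicon nitride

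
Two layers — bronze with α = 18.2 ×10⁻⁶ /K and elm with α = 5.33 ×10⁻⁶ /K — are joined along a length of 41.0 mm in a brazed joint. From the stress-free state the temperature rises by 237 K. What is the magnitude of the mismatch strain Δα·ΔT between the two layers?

3.05×10⁻³

Δα = |18.2 − 5.33|×10⁻⁶/K = 12.9×10⁻⁶/K.
Mismatch strain = Δα·ΔT = 12.9×10⁻⁶ × 237.0 = 3.05×10⁻³.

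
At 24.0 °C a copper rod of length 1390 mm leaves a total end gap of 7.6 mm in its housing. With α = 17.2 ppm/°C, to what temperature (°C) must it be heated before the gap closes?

342 °C

α·L₀·ΔT = 7.6 mm ⇒ ΔT = 7.6 / (17.2×10⁻⁶ × 1390.0) = 317.9 K.
T = 24.0 + 317.9 = 341.9 °C.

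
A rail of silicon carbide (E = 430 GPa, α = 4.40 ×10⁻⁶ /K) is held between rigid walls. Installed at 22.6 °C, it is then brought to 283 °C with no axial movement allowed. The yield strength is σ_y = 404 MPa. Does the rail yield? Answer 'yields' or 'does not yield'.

ΔT = 260.4 K. Constrained thermal stress σ = E·α·ΔT = 430.0×10³ MPa × 4.40×10⁻⁶ × 260.4 = 493 MPa (compressive).
Compare to σ_y = 404 MPa: σ ≥ σ_y, so it yields.

yields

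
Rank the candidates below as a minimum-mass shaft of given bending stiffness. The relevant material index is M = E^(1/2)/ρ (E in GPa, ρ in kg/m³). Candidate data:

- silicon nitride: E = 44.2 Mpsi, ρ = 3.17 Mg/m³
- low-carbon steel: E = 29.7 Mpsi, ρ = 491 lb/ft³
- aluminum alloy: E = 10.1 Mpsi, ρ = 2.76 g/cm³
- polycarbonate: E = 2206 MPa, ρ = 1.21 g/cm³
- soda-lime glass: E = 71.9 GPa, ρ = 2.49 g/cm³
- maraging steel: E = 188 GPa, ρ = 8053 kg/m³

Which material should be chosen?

In SI units:
  silicon nitride: E = 304.7 GPa, ρ = 3170 kg/m³
  low-carbon steel: E = 204.8 GPa, ρ = 7865 kg/m³
  aluminum alloy: E = 69.64 GPa, ρ = 2760 kg/m³
  polycarbonate: E = 2.206 GPa, ρ = 1210 kg/m³
  soda-lime glass: E = 71.90 GPa, ρ = 2490 kg/m³
  maraging steel: E = 188.0 GPa, ρ = 8053 kg/m³
  silicon nitride: M = 5.51×10⁻³
  soda-lime glass: M = 3.41×10⁻³
  aluminum alloy: M = 3.02×10⁻³
  low-carbon steel: M = 1.82×10⁻³
  maraging steel: M = 1.70×10⁻³
  polycarbonate: M = 1.23×10⁻³
Silicon nitride ranks first.

silicon nitride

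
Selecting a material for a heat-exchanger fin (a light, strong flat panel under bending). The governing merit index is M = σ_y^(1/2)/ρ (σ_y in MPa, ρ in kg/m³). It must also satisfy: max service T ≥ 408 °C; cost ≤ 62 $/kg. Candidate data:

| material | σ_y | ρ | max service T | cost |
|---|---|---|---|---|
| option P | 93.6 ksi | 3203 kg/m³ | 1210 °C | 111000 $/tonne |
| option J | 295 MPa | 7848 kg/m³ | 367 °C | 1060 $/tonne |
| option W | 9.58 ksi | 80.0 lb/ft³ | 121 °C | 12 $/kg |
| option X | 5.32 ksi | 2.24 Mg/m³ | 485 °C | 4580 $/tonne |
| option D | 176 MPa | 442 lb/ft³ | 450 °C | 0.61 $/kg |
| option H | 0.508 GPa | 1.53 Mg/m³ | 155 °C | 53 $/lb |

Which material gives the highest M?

Screen on constraints: max service T ≥ 408 °C; cost ≤ 62 $/kg. Survivors: option X, option D.
Convert each candidate to consistent units, then evaluate M:
  option X: σ_y = 36.68 MPa, ρ = 2240 kg/m³
  option D: σ_y = 176.0 MPa, ρ = 7080 kg/m³
  option X: M = 2.70×10⁻³
  option D: M = 1.87×10⁻³
Highest index: option X.

option X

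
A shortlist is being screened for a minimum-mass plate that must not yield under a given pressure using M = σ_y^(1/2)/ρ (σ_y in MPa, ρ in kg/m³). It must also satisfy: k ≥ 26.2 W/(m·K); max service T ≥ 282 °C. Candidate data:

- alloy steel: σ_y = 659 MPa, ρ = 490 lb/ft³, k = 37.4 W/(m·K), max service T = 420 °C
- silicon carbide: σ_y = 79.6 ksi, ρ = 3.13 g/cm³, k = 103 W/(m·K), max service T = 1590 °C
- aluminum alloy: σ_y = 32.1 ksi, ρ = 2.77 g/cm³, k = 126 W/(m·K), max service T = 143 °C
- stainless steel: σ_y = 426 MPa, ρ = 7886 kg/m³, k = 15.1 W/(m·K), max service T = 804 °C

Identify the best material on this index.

silicon carbide

Screen on constraints: k ≥ 26.2 W/(m·K); max service T ≥ 282 °C. Survivors: alloy steel, silicon carbide.
Normalizing units and computing the index:
  alloy steel: σ_y = 659.0 MPa, ρ = 7849 kg/m³
  silicon carbide: σ_y = 548.8 MPa, ρ = 3130 kg/m³
  silicon carbide: M = 7.48×10⁻³
  alloy steel: M = 3.27×10⁻³
Silicon carbide ranks first.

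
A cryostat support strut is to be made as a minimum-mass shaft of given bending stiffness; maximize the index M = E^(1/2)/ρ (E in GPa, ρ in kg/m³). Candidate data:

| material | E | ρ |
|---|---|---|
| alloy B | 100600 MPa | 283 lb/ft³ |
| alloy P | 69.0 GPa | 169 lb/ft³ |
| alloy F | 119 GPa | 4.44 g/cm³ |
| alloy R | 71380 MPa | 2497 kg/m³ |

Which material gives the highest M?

alloy R

Putting every candidate on a common basis:
  alloy B: E = 100.6 GPa, ρ = 4533 kg/m³
  alloy P: E = 69.00 GPa, ρ = 2707 kg/m³
  alloy F: E = 119.0 GPa, ρ = 4440 kg/m³
  alloy R: E = 71.38 GPa, ρ = 2497 kg/m³
  alloy R: M = 3.38×10⁻³
  alloy P: M = 3.07×10⁻³
  alloy F: M = 2.46×10⁻³
  alloy B: M = 2.21×10⁻³
Alloy R ranks first.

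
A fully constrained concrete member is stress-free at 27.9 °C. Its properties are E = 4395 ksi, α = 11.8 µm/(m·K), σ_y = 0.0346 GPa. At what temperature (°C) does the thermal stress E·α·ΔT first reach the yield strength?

125 °C

E = 4395 ksi = 30.30 GPa.
σ_y = 0.0346 GPa = 34.60 MPa.
E·α·ΔT = 34.60 MPa ⇒ ΔT = 34.60 / (30.30×10³ × 11.8×10⁻⁶) = 96.76 K.
T = 27.9 + 96.76 = 124.7 °C.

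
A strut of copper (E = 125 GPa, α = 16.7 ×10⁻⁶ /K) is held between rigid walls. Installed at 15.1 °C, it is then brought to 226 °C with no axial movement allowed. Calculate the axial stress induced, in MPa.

ΔT = 210.9 K. Constrained thermal stress σ = E·α·ΔT = 125.0×10³ MPa × 16.7×10⁻⁶ × 210.9 = 440 MPa (compressive).

440 MPa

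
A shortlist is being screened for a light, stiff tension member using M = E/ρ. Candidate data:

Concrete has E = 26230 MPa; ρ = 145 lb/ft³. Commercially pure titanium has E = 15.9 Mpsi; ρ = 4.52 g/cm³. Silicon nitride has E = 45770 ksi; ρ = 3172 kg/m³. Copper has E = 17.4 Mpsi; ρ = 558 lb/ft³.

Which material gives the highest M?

silicon nitride

Convert each candidate to consistent units, then evaluate M:
  concrete: E = 26.23 GPa, ρ = 2323 kg/m³
  commercially pure titanium: E = 109.6 GPa, ρ = 4520 kg/m³
  silicon nitride: E = 315.6 GPa, ρ = 3172 kg/m³
  copper: E = 120.0 GPa, ρ = 8938 kg/m³
  silicon nitride: M = 99.5 MN·m/kg
  commercially pure titanium: M = 24.3 MN·m/kg
  copper: M = 13.4 MN·m/kg
  concrete: M = 11.3 MN·m/kg
Silicon nitride has the largest M.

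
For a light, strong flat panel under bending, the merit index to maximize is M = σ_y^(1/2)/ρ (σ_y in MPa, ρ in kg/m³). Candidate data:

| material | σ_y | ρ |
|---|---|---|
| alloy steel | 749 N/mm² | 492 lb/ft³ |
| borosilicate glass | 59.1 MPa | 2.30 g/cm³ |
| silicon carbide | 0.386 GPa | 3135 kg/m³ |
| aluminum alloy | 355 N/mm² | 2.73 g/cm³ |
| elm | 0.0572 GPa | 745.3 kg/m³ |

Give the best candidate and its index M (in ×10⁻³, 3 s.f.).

After converting to SI:
  alloy steel: σ_y = 749.0 MPa, ρ = 7881 kg/m³
  borosilicate glass: σ_y = 59.10 MPa, ρ = 2300 kg/m³
  silicon carbide: σ_y = 386.0 MPa, ρ = 3135 kg/m³
  aluminum alloy: σ_y = 355.0 MPa, ρ = 2730 kg/m³
  elm: σ_y = 57.20 MPa, ρ = 745.3 kg/m³
  elm: M = 10.1×10⁻³
  aluminum alloy: M = 6.90×10⁻³
  silicon carbide: M = 6.27×10⁻³
  alloy steel: M = 3.47×10⁻³
  borosilicate glass: M = 3.34×10⁻³
Elm has the largest M.

elm, M = 10.1×10⁻³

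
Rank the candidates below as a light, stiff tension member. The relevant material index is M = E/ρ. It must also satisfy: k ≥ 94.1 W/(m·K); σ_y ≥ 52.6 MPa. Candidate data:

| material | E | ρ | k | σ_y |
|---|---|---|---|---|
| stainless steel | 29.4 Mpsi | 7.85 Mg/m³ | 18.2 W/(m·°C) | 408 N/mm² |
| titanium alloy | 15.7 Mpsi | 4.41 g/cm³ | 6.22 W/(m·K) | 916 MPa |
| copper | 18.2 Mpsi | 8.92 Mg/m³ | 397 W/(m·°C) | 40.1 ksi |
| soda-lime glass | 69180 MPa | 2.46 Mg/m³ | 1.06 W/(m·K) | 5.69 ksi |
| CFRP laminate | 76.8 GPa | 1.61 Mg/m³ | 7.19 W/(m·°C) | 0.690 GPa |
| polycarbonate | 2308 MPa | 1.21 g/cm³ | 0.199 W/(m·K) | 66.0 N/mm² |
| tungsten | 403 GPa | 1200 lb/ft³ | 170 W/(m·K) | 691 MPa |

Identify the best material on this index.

Screen on constraints: k ≥ 94.1 W/(m·K); σ_y ≥ 52.6 MPa. Survivors: copper, tungsten.
In SI units:
  copper: E = 125.5 GPa, ρ = 8920 kg/m³
  tungsten: E = 403.0 GPa, ρ = 19220 kg/m³
  tungsten: M = 21.0 MN·m/kg
  copper: M = 14.1 MN·m/kg
Tungsten has the largest M.

tungsten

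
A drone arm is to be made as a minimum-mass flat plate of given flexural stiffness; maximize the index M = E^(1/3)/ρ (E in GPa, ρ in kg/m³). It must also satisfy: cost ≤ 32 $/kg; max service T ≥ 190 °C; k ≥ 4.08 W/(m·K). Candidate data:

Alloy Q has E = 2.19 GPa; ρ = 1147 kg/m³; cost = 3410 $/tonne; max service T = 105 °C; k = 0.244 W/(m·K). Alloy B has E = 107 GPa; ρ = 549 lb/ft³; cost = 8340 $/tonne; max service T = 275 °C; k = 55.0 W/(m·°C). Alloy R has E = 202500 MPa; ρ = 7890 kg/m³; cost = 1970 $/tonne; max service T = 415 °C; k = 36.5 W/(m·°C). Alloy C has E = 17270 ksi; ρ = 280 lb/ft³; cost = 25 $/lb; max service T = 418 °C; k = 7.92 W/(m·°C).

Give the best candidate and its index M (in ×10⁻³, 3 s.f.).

Screen on constraints: cost ≤ 32 $/kg; max service T ≥ 190 °C; k ≥ 4.08 W/(m·K). Survivors: alloy B, alloy R.
Putting every candidate on a common basis:
  alloy B: E = 107.0 GPa, ρ = 8794 kg/m³
  alloy R: E = 202.5 GPa, ρ = 7890 kg/m³
  alloy R: M = 0.744×10⁻³
  alloy B: M = 0.540×10⁻³
The maximum is for alloy R.

alloy R, M = 0.744×10⁻³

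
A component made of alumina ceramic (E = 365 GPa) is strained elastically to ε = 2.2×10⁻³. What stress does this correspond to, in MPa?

σ = E·ε = 365000 MPa × 2.2×10⁻³ = 803 MPa.

803 MPa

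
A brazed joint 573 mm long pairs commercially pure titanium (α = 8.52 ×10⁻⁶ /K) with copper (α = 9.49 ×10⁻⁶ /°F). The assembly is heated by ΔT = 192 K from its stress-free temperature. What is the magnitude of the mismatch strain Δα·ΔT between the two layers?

1.64×10⁻³

copper: α = 9.49×10⁻⁶/°F × 9/5 = 17.1×10⁻⁶/K.
Δα = |8.52 − 17.1|×10⁻⁶/K = 8.56×10⁻⁶/K.
Mismatch strain = Δα·ΔT = 8.56×10⁻⁶ × 192.0 = 1.64×10⁻³.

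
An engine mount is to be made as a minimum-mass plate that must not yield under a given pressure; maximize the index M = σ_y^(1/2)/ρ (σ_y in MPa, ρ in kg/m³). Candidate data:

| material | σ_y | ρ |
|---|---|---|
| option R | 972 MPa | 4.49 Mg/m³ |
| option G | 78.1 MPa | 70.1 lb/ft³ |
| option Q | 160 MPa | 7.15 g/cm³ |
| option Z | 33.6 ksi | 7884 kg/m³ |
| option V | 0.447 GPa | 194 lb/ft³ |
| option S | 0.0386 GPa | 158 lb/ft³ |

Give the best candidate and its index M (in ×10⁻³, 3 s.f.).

In SI units:
  option R: σ_y = 972.0 MPa, ρ = 4490 kg/m³
  option G: σ_y = 78.10 MPa, ρ = 1123 kg/m³
  option Q: σ_y = 160.0 MPa, ρ = 7150 kg/m³
  option Z: σ_y = 231.7 MPa, ρ = 7884 kg/m³
  option V: σ_y = 447.0 MPa, ρ = 3108 kg/m³
  option S: σ_y = 38.60 MPa, ρ = 2531 kg/m³
  option G: M = 7.87×10⁻³
  option R: M = 6.94×10⁻³
  option V: M = 6.80×10⁻³
  option S: M = 2.45×10⁻³
  option Z: M = 1.93×10⁻³
  option Q: M = 1.77×10⁻³
Highest index: option G.

option G, M = 7.87×10⁻³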